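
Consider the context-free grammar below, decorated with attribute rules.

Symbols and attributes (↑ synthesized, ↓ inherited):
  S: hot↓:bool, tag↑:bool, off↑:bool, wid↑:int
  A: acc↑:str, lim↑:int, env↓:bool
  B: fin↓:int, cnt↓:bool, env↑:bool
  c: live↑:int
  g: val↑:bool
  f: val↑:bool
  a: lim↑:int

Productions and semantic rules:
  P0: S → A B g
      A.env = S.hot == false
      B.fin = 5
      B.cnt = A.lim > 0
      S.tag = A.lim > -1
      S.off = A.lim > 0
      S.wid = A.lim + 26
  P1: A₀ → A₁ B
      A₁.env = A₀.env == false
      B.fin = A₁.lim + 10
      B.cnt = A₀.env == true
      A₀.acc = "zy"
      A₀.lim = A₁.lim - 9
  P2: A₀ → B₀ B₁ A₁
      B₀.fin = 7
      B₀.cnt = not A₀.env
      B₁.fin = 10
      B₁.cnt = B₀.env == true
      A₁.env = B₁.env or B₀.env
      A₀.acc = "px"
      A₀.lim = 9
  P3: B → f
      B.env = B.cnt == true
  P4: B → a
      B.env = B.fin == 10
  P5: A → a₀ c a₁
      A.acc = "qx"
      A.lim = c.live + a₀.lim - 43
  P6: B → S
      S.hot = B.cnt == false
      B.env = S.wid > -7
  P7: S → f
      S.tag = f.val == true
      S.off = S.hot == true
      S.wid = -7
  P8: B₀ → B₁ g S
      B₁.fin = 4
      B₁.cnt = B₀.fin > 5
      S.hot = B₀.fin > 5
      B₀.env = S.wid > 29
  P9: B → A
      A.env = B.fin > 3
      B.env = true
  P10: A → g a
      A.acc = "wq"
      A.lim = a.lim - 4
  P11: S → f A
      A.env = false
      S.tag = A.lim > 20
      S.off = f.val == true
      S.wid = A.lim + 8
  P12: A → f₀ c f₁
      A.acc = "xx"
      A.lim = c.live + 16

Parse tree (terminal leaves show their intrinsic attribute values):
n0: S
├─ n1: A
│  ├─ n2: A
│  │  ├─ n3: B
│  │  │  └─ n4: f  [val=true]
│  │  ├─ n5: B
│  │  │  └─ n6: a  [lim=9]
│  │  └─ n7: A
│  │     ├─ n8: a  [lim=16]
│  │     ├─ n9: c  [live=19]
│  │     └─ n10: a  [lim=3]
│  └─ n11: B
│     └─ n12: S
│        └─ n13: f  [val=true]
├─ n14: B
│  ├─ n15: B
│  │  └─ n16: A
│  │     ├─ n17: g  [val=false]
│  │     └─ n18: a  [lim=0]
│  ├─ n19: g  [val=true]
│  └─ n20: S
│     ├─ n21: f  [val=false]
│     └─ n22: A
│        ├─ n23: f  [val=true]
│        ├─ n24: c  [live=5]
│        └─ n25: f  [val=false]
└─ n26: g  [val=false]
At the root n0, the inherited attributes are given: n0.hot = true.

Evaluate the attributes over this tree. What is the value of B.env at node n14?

false

1. n0.hot = true  [given at root]
2. n1.env = false  [S.hot == false]
3. n2.env = true  [A₀.env == false]
4. n3.fin = 7  [7]
5. n3.cnt = false  [not A₀.env]
6. n4.val = true  [terminal]
7. n3.env = false  [B.cnt == true]
8. n5.fin = 10  [10]
9. n5.cnt = false  [B₀.env == true]
10. n6.lim = 9  [terminal]
11. n5.env = true  [B.fin == 10]
12. n7.env = true  [B₁.env or B₀.env]
13. n8.lim = 16  [terminal]
14. n9.live = 19  [terminal]
15. n10.lim = 3  [terminal]
16. n7.acc = "qx"  ["qx"]
17. n7.lim = -8  [c.live + a₀.lim - 43]
18. n2.acc = "px"  ["px"]
19. n2.lim = 9  [9]
20. n11.fin = 19  [A₁.lim + 10]
21. n11.cnt = false  [A₀.env == true]
22. n12.hot = true  [B.cnt == false]
23. n13.val = true  [terminal]
24. n12.tag = true  [f.val == true]
25. n12.off = true  [S.hot == true]
26. n12.wid = -7  [-7]
27. n11.env = false  [S.wid > -7]
28. n1.acc = "zy"  ["zy"]
29. n1.lim = 0  [A₁.lim - 9]
30. n14.fin = 5  [5]
31. n14.cnt = false  [A.lim > 0]
32. n15.fin = 4  [4]
33. n15.cnt = false  [B₀.fin > 5]
34. n16.env = true  [B.fin > 3]
35. n17.val = false  [terminal]
36. n18.lim = 0  [terminal]
37. n16.acc = "wq"  ["wq"]
38. n16.lim = -4  [a.lim - 4]
39. n15.env = true  [true]
40. n19.val = true  [terminal]
41. n20.hot = false  [B₀.fin > 5]
42. n21.val = false  [terminal]
43. n22.env = false  [false]
44. n23.val = true  [terminal]
45. n24.live = 5  [terminal]
46. n25.val = false  [terminal]
47. n22.acc = "xx"  ["xx"]
48. n22.lim = 21  [c.live + 16]
49. n20.tag = true  [A.lim > 20]
50. n20.off = false  [f.val == true]
51. n20.wid = 29  [A.lim + 8]
52. n14.env = false  [S.wid > 29]
53. n26.val = false  [terminal]
54. n0.tag = true  [A.lim > -1]
55. n0.off = false  [A.lim > 0]
56. n0.wid = 26  [A.lim + 26]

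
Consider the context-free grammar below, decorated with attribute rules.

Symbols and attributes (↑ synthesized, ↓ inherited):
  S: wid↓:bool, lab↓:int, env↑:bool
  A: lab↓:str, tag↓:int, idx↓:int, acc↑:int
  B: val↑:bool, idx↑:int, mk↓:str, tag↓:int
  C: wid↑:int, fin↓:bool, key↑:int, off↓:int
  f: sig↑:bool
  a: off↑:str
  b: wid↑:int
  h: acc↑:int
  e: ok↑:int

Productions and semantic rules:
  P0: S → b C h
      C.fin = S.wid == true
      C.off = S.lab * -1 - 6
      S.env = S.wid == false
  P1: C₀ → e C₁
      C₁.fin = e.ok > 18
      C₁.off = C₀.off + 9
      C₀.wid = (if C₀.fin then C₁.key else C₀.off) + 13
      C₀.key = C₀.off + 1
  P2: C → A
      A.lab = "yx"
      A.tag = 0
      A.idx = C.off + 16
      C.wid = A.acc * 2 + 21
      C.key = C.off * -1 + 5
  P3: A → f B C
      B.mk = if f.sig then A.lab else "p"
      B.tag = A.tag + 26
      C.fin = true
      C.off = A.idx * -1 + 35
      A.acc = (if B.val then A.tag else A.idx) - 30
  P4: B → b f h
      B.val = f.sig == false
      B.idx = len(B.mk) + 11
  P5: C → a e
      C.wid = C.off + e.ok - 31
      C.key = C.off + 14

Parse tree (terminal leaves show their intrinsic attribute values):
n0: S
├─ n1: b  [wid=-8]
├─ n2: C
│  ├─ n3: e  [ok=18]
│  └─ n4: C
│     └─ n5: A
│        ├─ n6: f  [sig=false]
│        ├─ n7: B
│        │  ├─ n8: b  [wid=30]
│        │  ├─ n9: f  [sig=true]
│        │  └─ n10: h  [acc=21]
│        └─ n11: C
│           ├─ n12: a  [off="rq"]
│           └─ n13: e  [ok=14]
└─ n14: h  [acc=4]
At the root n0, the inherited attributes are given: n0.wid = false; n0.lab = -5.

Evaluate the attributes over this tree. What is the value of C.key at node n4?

1. n0.wid = false  [given at root]
2. n0.lab = -5  [given at root]
3. n1.wid = -8  [terminal]
4. n2.fin = false  [S.wid == true]
5. n2.off = -1  [S.lab * -1 - 6]
6. n3.ok = 18  [terminal]
7. n4.fin = false  [e.ok > 18]
8. n4.off = 8  [C₀.off + 9]
9. n5.lab = "yx"  ["yx"]
10. n5.tag = 0  [0]
11. n5.idx = 24  [C.off + 16]
12. n6.sig = false  [terminal]
13. n7.mk = "p"  [if f.sig then A.lab else "p"]
14. n7.tag = 26  [A.tag + 26]
15. n8.wid = 30  [terminal]
16. n9.sig = true  [terminal]
17. n10.acc = 21  [terminal]
18. n7.val = false  [f.sig == false]
19. n7.idx = 12  [len(B.mk) + 11]
20. n11.fin = true  [true]
21. n11.off = 11  [A.idx * -1 + 35]
22. n12.off = "rq"  [terminal]
23. n13.ok = 14  [terminal]
24. n11.wid = -6  [C.off + e.ok - 31]
25. n11.key = 25  [C.off + 14]
26. n5.acc = -6  [(if B.val then A.tag else A.idx) - 30]
27. n4.wid = 9  [A.acc * 2 + 21]
28. n4.key = -3  [C.off * -1 + 5]
29. n2.wid = 12  [(if C₀.fin then C₁.key else C₀.off) + 13]
30. n2.key = 0  [C₀.off + 1]
31. n14.acc = 4  [terminal]
32. n0.env = true  [S.wid == false]

-3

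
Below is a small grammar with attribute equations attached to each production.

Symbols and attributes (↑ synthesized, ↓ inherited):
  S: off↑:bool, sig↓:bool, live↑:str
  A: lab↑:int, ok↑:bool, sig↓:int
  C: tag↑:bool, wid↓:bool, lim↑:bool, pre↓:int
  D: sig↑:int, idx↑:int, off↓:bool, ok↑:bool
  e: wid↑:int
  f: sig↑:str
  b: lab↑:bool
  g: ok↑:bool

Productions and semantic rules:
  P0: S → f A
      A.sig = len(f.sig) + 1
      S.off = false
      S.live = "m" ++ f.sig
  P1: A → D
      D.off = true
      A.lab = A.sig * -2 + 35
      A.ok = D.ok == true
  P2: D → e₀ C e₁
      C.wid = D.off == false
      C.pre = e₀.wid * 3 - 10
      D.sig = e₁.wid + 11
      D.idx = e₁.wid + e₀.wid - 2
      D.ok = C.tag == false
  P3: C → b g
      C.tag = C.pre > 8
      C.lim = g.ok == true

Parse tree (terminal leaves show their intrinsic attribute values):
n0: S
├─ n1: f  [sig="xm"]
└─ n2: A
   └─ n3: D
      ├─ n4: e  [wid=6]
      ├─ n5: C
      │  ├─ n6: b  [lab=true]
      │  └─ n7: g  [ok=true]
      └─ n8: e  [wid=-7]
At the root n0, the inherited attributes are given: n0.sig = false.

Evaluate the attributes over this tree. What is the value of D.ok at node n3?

true

1. n0.sig = false  [given at root]
2. n1.sig = "xm"  [terminal]
3. n2.sig = 3  [len(f.sig) + 1]
4. n3.off = true  [true]
5. n4.wid = 6  [terminal]
6. n5.wid = false  [D.off == false]
7. n5.pre = 8  [e₀.wid * 3 - 10]
8. n6.lab = true  [terminal]
9. n7.ok = true  [terminal]
10. n5.tag = false  [C.pre > 8]
11. n5.lim = true  [g.ok == true]
12. n8.wid = -7  [terminal]
13. n3.sig = 4  [e₁.wid + 11]
14. n3.idx = -3  [e₁.wid + e₀.wid - 2]
15. n3.ok = true  [C.tag == false]
16. n2.lab = 29  [A.sig * -2 + 35]
17. n2.ok = true  [D.ok == true]
18. n0.off = false  [false]
19. n0.live = "mxm"  ["m" ++ f.sig]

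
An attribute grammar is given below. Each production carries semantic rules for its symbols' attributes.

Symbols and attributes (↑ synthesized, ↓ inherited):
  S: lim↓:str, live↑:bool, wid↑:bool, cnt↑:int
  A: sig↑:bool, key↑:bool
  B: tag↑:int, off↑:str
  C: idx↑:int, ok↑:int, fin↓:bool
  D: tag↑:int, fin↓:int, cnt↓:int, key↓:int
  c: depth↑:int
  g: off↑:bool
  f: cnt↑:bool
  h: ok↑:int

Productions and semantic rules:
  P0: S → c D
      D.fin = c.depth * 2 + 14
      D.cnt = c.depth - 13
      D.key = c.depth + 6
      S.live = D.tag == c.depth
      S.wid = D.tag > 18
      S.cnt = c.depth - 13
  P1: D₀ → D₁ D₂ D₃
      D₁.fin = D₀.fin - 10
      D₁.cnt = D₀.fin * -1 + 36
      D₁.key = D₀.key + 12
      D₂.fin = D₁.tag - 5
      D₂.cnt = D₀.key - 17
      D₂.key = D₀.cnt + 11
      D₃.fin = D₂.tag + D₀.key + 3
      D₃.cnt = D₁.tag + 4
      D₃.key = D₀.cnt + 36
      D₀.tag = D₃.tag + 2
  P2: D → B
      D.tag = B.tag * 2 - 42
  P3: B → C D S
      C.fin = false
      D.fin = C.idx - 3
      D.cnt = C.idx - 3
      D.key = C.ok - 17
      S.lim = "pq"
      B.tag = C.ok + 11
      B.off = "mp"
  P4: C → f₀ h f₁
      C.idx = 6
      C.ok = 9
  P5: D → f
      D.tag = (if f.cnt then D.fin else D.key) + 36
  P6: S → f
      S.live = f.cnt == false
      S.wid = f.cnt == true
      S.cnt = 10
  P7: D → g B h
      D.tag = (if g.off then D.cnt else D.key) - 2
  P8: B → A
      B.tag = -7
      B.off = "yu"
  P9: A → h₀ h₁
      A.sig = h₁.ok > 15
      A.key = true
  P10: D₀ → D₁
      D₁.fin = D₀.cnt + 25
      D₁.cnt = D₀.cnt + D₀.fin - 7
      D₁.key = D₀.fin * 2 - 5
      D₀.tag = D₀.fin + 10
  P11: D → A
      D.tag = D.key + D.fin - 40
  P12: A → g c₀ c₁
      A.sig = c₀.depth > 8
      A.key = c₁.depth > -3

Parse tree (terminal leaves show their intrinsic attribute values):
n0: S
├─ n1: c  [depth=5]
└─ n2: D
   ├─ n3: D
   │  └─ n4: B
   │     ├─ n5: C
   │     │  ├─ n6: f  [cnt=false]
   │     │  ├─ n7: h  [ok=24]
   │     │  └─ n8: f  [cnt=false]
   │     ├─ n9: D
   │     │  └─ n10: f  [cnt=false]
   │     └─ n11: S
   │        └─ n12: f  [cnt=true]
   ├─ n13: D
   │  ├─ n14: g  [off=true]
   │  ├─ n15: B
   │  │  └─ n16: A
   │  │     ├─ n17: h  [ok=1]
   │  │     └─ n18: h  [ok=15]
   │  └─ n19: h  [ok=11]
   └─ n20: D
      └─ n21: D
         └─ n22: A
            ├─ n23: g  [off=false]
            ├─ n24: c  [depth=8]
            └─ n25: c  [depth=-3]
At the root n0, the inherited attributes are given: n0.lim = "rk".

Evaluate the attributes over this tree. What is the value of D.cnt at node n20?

2

1. n0.lim = "rk"  [given at root]
2. n1.depth = 5  [terminal]
3. n2.fin = 24  [c.depth * 2 + 14]
4. n2.cnt = -8  [c.depth - 13]
5. n2.key = 11  [c.depth + 6]
6. n3.fin = 14  [D₀.fin - 10]
7. n3.cnt = 12  [D₀.fin * -1 + 36]
8. n3.key = 23  [D₀.key + 12]
9. n5.fin = false  [false]
10. n6.cnt = false  [terminal]
11. n7.ok = 24  [terminal]
12. n8.cnt = false  [terminal]
13. n5.idx = 6  [6]
14. n5.ok = 9  [9]
15. n9.fin = 3  [C.idx - 3]
16. n9.cnt = 3  [C.idx - 3]
17. n9.key = -8  [C.ok - 17]
18. n10.cnt = false  [terminal]
19. n9.tag = 28  [(if f.cnt then D.fin else D.key) + 36]
20. n11.lim = "pq"  ["pq"]
21. n12.cnt = true  [terminal]
22. n11.live = false  [f.cnt == false]
23. n11.wid = true  [f.cnt == true]
24. n11.cnt = 10  [10]
25. n4.tag = 20  [C.ok + 11]
26. n4.off = "mp"  ["mp"]
27. n3.tag = -2  [B.tag * 2 - 42]
28. n13.fin = -7  [D₁.tag - 5]
29. n13.cnt = -6  [D₀.key - 17]
30. n13.key = 3  [D₀.cnt + 11]
31. n14.off = true  [terminal]
32. n17.ok = 1  [terminal]
33. n18.ok = 15  [terminal]
34. n16.sig = false  [h₁.ok > 15]
35. n16.key = true  [true]
36. n15.tag = -7  [-7]
37. n15.off = "yu"  ["yu"]
38. n19.ok = 11  [terminal]
39. n13.tag = -8  [(if g.off then D.cnt else D.key) - 2]
40. n20.fin = 6  [D₂.tag + D₀.key + 3]
41. n20.cnt = 2  [D₁.tag + 4]
42. n20.key = 28  [D₀.cnt + 36]
43. n21.fin = 27  [D₀.cnt + 25]
44. n21.cnt = 1  [D₀.cnt + D₀.fin - 7]
45. n21.key = 7  [D₀.fin * 2 - 5]
46. n23.off = false  [terminal]
47. n24.depth = 8  [terminal]
48. n25.depth = -3  [terminal]
49. n22.sig = false  [c₀.depth > 8]
50. n22.key = false  [c₁.depth > -3]
51. n21.tag = -6  [D.key + D.fin - 40]
52. n20.tag = 16  [D₀.fin + 10]
53. n2.tag = 18  [D₃.tag + 2]
54. n0.live = false  [D.tag == c.depth]
55. n0.wid = false  [D.tag > 18]
56. n0.cnt = -8  [c.depth - 13]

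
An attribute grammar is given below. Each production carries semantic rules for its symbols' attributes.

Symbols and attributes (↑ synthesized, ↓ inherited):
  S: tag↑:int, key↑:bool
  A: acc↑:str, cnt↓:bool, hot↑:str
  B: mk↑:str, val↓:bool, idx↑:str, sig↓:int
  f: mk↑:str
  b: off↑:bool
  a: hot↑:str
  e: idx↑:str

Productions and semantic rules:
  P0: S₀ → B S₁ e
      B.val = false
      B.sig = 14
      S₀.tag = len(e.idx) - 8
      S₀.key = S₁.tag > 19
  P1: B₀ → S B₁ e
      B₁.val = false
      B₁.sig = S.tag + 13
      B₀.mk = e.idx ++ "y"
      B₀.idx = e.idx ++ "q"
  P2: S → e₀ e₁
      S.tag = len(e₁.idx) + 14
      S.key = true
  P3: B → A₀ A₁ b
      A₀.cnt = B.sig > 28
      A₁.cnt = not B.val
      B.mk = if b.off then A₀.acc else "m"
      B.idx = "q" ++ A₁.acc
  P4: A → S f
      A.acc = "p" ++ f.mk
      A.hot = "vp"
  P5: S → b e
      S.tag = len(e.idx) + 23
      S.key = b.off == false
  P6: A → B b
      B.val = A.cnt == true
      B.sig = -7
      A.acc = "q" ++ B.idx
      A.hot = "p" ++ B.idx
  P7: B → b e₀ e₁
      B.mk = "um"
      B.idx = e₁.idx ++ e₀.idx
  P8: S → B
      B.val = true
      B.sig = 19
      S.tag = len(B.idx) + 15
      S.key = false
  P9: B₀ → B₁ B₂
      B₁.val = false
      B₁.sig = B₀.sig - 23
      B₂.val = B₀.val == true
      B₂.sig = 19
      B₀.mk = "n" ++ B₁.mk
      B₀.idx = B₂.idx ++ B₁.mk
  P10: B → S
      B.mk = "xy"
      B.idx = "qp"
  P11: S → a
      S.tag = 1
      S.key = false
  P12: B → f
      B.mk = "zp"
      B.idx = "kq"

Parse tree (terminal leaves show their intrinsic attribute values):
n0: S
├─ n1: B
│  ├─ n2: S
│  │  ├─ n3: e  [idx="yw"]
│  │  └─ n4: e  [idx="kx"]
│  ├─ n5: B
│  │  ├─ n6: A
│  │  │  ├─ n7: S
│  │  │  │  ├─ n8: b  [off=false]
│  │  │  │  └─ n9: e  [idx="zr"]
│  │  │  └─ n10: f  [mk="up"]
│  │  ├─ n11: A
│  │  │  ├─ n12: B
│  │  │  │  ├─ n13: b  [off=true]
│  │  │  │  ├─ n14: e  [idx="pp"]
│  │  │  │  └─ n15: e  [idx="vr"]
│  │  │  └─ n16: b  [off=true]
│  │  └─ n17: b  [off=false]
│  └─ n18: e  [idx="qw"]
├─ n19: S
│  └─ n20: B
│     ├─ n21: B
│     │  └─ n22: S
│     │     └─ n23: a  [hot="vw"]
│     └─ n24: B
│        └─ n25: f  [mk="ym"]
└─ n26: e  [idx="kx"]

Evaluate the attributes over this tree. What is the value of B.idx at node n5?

"qqvrpp"

1. n1.val = false  [false]
2. n1.sig = 14  [14]
3. n3.idx = "yw"  [terminal]
4. n4.idx = "kx"  [terminal]
5. n2.tag = 16  [len(e₁.idx) + 14]
6. n2.key = true  [true]
7. n5.val = false  [false]
8. n5.sig = 29  [S.tag + 13]
9. n6.cnt = true  [B.sig > 28]
10. n8.off = false  [terminal]
11. n9.idx = "zr"  [terminal]
12. n7.tag = 25  [len(e.idx) + 23]
13. n7.key = true  [b.off == false]
14. n10.mk = "up"  [terminal]
15. n6.acc = "pup"  ["p" ++ f.mk]
16. n6.hot = "vp"  ["vp"]
17. n11.cnt = true  [not B.val]
18. n12.val = true  [A.cnt == true]
19. n12.sig = -7  [-7]
20. n13.off = true  [terminal]
21. n14.idx = "pp"  [terminal]
22. n15.idx = "vr"  [terminal]
23. n12.mk = "um"  ["um"]
24. n12.idx = "vrpp"  [e₁.idx ++ e₀.idx]
25. n16.off = true  [terminal]
26. n11.acc = "qvrpp"  ["q" ++ B.idx]
27. n11.hot = "pvrpp"  ["p" ++ B.idx]
28. n17.off = false  [terminal]
29. n5.mk = "m"  [if b.off then A₀.acc else "m"]
30. n5.idx = "qqvrpp"  ["q" ++ A₁.acc]
31. n18.idx = "qw"  [terminal]
32. n1.mk = "qwy"  [e.idx ++ "y"]
33. n1.idx = "qwq"  [e.idx ++ "q"]
34. n20.val = true  [true]
35. n20.sig = 19  [19]
36. n21.val = false  [false]
37. n21.sig = -4  [B₀.sig - 23]
38. n23.hot = "vw"  [terminal]
39. n22.tag = 1  [1]
40. n22.key = false  [false]
41. n21.mk = "xy"  ["xy"]
42. n21.idx = "qp"  ["qp"]
43. n24.val = true  [B₀.val == true]
44. n24.sig = 19  [19]
45. n25.mk = "ym"  [terminal]
46. n24.mk = "zp"  ["zp"]
47. n24.idx = "kq"  ["kq"]
48. n20.mk = "nxy"  ["n" ++ B₁.mk]
49. n20.idx = "kqxy"  [B₂.idx ++ B₁.mk]
50. n19.tag = 19  [len(B.idx) + 15]
51. n19.key = false  [false]
52. n26.idx = "kx"  [terminal]
53. n0.tag = -6  [len(e.idx) - 8]
54. n0.key = false  [S₁.tag > 19]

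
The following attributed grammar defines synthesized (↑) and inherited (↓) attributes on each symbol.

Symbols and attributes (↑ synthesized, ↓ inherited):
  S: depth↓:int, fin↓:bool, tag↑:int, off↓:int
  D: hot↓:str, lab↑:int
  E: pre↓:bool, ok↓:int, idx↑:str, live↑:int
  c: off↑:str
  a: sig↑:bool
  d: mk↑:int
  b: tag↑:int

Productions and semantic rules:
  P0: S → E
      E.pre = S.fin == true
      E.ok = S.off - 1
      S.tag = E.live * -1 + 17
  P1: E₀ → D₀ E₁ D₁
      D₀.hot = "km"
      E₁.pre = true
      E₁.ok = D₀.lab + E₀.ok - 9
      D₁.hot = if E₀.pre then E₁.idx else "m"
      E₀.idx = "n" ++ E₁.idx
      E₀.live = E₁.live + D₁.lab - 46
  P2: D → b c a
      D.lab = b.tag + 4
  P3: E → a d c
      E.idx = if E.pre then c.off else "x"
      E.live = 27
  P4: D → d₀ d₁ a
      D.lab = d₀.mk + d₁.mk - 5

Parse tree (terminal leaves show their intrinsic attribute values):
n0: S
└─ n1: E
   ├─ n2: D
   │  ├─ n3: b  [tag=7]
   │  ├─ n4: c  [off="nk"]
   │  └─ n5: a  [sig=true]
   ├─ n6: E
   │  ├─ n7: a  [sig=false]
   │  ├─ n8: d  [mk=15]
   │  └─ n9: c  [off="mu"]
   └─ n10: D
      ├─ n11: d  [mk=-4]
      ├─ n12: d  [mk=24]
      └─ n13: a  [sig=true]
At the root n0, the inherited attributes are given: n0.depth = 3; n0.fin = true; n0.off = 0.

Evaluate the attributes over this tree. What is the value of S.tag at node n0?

21

1. n0.depth = 3  [given at root]
2. n0.fin = true  [given at root]
3. n0.off = 0  [given at root]
4. n1.pre = true  [S.fin == true]
5. n1.ok = -1  [S.off - 1]
6. n2.hot = "km"  ["km"]
7. n3.tag = 7  [terminal]
8. n4.off = "nk"  [terminal]
9. n5.sig = true  [terminal]
10. n2.lab = 11  [b.tag + 4]
11. n6.pre = true  [true]
12. n6.ok = 1  [D₀.lab + E₀.ok - 9]
13. n7.sig = false  [terminal]
14. n8.mk = 15  [terminal]
15. n9.off = "mu"  [terminal]
16. n6.idx = "mu"  [if E.pre then c.off else "x"]
17. n6.live = 27  [27]
18. n10.hot = "mu"  [if E₀.pre then E₁.idx else "m"]
19. n11.mk = -4  [terminal]
20. n12.mk = 24  [terminal]
21. n13.sig = true  [terminal]
22. n10.lab = 15  [d₀.mk + d₁.mk - 5]
23. n1.idx = "nmu"  ["n" ++ E₁.idx]
24. n1.live = -4  [E₁.live + D₁.lab - 46]
25. n0.tag = 21  [E.live * -1 + 17]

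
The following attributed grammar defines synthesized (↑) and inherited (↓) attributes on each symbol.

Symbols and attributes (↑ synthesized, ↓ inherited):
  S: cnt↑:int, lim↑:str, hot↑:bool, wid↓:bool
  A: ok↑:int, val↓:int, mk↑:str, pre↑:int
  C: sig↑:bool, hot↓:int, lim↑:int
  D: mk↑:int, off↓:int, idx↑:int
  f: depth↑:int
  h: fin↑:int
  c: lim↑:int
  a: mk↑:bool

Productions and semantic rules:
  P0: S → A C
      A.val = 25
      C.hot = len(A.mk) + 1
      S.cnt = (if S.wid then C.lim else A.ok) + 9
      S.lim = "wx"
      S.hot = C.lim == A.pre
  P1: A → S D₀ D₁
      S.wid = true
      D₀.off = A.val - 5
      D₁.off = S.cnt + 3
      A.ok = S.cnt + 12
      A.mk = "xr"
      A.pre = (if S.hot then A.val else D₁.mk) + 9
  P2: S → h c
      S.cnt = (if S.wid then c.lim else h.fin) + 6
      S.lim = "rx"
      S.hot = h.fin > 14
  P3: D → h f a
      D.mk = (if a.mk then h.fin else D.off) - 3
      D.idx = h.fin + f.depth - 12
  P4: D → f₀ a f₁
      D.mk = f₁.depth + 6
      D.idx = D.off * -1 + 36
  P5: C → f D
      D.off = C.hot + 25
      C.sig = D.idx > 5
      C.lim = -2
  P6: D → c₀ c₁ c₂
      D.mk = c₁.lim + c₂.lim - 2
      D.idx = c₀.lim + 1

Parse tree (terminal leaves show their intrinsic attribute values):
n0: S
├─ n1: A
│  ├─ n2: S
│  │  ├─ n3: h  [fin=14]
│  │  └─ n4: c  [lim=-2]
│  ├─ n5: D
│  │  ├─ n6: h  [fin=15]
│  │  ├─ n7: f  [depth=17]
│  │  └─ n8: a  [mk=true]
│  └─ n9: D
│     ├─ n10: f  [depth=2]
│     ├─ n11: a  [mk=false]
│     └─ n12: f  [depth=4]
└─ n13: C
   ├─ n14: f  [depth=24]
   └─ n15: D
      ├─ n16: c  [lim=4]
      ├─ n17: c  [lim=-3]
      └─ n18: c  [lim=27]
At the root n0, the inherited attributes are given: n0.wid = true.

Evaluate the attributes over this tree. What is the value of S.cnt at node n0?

7

1. n0.wid = true  [given at root]
2. n1.val = 25  [25]
3. n2.wid = true  [true]
4. n3.fin = 14  [terminal]
5. n4.lim = -2  [terminal]
6. n2.cnt = 4  [(if S.wid then c.lim else h.fin) + 6]
7. n2.lim = "rx"  ["rx"]
8. n2.hot = false  [h.fin > 14]
9. n5.off = 20  [A.val - 5]
10. n6.fin = 15  [terminal]
11. n7.depth = 17  [terminal]
12. n8.mk = true  [terminal]
13. n5.mk = 12  [(if a.mk then h.fin else D.off) - 3]
14. n5.idx = 20  [h.fin + f.depth - 12]
15. n9.off = 7  [S.cnt + 3]
16. n10.depth = 2  [terminal]
17. n11.mk = false  [terminal]
18. n12.depth = 4  [terminal]
19. n9.mk = 10  [f₁.depth + 6]
20. n9.idx = 29  [D.off * -1 + 36]
21. n1.ok = 16  [S.cnt + 12]
22. n1.mk = "xr"  ["xr"]
23. n1.pre = 19  [(if S.hot then A.val else D₁.mk) + 9]
24. n13.hot = 3  [len(A.mk) + 1]
25. n14.depth = 24  [terminal]
26. n15.off = 28  [C.hot + 25]
27. n16.lim = 4  [terminal]
28. n17.lim = -3  [terminal]
29. n18.lim = 27  [terminal]
30. n15.mk = 22  [c₁.lim + c₂.lim - 2]
31. n15.idx = 5  [c₀.lim + 1]
32. n13.sig = false  [D.idx > 5]
33. n13.lim = -2  [-2]
34. n0.cnt = 7  [(if S.wid then C.lim else A.ok) + 9]
35. n0.lim = "wx"  ["wx"]
36. n0.hot = false  [C.lim == A.pre]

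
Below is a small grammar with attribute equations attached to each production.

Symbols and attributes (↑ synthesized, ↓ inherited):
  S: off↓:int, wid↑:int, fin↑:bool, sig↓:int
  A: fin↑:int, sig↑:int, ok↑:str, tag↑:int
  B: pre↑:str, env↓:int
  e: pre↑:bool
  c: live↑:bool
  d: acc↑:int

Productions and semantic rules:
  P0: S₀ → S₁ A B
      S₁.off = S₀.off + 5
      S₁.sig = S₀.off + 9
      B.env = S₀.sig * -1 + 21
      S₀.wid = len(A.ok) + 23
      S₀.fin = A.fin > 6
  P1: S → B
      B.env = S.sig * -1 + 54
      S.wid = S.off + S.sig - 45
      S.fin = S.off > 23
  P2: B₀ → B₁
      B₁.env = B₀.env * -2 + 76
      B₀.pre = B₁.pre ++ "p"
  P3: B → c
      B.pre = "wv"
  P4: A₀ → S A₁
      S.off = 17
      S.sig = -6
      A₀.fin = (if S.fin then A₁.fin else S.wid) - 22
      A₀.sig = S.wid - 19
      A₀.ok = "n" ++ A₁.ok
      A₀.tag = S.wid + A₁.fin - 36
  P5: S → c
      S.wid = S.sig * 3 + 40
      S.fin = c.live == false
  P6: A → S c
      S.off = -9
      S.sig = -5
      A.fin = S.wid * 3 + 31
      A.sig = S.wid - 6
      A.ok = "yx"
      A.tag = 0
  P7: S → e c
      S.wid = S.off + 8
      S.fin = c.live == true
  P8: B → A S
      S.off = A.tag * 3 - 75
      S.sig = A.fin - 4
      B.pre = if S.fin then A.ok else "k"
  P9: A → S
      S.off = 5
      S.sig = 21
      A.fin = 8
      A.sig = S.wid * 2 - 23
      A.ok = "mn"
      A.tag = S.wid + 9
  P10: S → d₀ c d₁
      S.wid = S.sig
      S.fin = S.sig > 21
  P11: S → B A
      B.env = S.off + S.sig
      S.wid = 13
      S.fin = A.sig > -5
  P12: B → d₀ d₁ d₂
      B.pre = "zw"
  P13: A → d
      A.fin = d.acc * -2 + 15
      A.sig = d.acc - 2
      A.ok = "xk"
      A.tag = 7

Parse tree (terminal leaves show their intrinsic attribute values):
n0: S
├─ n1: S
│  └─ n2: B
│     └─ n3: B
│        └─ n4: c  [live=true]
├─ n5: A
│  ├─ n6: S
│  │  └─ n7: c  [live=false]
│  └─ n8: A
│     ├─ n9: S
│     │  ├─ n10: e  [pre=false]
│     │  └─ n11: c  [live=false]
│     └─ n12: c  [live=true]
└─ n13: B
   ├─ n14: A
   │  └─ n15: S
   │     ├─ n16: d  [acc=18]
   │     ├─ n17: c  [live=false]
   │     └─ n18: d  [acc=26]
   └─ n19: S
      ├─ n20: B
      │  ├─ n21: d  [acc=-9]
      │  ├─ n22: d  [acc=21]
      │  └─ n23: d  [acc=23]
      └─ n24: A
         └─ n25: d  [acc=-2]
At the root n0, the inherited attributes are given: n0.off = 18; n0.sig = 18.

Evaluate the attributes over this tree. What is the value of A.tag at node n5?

14

1. n0.off = 18  [given at root]
2. n0.sig = 18  [given at root]
3. n1.off = 23  [S₀.off + 5]
4. n1.sig = 27  [S₀.off + 9]
5. n2.env = 27  [S.sig * -1 + 54]
6. n3.env = 22  [B₀.env * -2 + 76]
7. n4.live = true  [terminal]
8. n3.pre = "wv"  ["wv"]
9. n2.pre = "wvp"  [B₁.pre ++ "p"]
10. n1.wid = 5  [S.off + S.sig - 45]
11. n1.fin = false  [S.off > 23]
12. n6.off = 17  [17]
13. n6.sig = -6  [-6]
14. n7.live = false  [terminal]
15. n6.wid = 22  [S.sig * 3 + 40]
16. n6.fin = true  [c.live == false]
17. n9.off = -9  [-9]
18. n9.sig = -5  [-5]
19. n10.pre = false  [terminal]
20. n11.live = false  [terminal]
21. n9.wid = -1  [S.off + 8]
22. n9.fin = false  [c.live == true]
23. n12.live = true  [terminal]
24. n8.fin = 28  [S.wid * 3 + 31]
25. n8.sig = -7  [S.wid - 6]
26. n8.ok = "yx"  ["yx"]
27. n8.tag = 0  [0]
28. n5.fin = 6  [(if S.fin then A₁.fin else S.wid) - 22]
29. n5.sig = 3  [S.wid - 19]
30. n5.ok = "nyx"  ["n" ++ A₁.ok]
31. n5.tag = 14  [S.wid + A₁.fin - 36]
32. n13.env = 3  [S₀.sig * -1 + 21]
33. n15.off = 5  [5]
34. n15.sig = 21  [21]
35. n16.acc = 18  [terminal]
36. n17.live = false  [terminal]
37. n18.acc = 26  [terminal]
38. n15.wid = 21  [S.sig]
39. n15.fin = false  [S.sig > 21]
40. n14.fin = 8  [8]
41. n14.sig = 19  [S.wid * 2 - 23]
42. n14.ok = "mn"  ["mn"]
43. n14.tag = 30  [S.wid + 9]
44. n19.off = 15  [A.tag * 3 - 75]
45. n19.sig = 4  [A.fin - 4]
46. n20.env = 19  [S.off + S.sig]
47. n21.acc = -9  [terminal]
48. n22.acc = 21  [terminal]
49. n23.acc = 23  [terminal]
50. n20.pre = "zw"  ["zw"]
51. n25.acc = -2  [terminal]
52. n24.fin = 19  [d.acc * -2 + 15]
53. n24.sig = -4  [d.acc - 2]
54. n24.ok = "xk"  ["xk"]
55. n24.tag = 7  [7]
56. n19.wid = 13  [13]
57. n19.fin = true  [A.sig > -5]
58. n13.pre = "mn"  [if S.fin then A.ok else "k"]
59. n0.wid = 26  [len(A.ok) + 23]
60. n0.fin = false  [A.fin > 6]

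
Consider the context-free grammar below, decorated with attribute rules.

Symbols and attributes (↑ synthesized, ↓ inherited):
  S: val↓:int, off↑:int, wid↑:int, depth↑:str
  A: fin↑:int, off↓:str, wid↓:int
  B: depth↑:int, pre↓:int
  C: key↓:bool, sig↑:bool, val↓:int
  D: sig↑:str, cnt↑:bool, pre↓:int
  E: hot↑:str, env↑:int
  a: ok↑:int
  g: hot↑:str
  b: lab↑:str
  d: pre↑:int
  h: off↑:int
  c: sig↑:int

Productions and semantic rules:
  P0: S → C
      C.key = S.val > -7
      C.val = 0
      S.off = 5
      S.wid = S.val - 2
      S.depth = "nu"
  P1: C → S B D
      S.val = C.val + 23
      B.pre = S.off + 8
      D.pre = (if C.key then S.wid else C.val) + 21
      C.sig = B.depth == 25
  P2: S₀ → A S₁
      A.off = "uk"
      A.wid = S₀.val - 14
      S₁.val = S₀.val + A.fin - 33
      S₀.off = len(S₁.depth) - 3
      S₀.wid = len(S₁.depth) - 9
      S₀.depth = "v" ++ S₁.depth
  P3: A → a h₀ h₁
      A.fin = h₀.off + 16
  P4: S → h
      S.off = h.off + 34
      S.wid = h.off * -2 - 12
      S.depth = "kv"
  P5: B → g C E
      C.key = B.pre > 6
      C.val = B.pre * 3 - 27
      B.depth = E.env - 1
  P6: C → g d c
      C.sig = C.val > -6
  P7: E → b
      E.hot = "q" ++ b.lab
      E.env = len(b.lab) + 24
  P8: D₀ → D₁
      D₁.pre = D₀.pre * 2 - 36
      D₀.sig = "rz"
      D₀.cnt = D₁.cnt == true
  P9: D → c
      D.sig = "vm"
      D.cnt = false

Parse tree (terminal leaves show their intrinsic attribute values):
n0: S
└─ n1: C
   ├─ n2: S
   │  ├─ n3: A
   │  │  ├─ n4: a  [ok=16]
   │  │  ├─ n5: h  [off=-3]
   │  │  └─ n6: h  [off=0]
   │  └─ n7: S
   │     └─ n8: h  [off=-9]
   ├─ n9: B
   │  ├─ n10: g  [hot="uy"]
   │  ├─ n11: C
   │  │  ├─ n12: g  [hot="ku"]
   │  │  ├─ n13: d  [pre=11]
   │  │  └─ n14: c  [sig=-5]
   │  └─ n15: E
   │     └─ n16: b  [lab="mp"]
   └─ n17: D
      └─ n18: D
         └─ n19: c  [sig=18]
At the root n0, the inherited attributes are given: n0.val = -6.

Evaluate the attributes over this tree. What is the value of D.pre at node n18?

-8

1. n0.val = -6  [given at root]
2. n1.key = true  [S.val > -7]
3. n1.val = 0  [0]
4. n2.val = 23  [C.val + 23]
5. n3.off = "uk"  ["uk"]
6. n3.wid = 9  [S₀.val - 14]
7. n4.ok = 16  [terminal]
8. n5.off = -3  [terminal]
9. n6.off = 0  [terminal]
10. n3.fin = 13  [h₀.off + 16]
11. n7.val = 3  [S₀.val + A.fin - 33]
12. n8.off = -9  [terminal]
13. n7.off = 25  [h.off + 34]
14. n7.wid = 6  [h.off * -2 - 12]
15. n7.depth = "kv"  ["kv"]
16. n2.off = -1  [len(S₁.depth) - 3]
17. n2.wid = -7  [len(S₁.depth) - 9]
18. n2.depth = "vkv"  ["v" ++ S₁.depth]
19. n9.pre = 7  [S.off + 8]
20. n10.hot = "uy"  [terminal]
21. n11.key = true  [B.pre > 6]
22. n11.val = -6  [B.pre * 3 - 27]
23. n12.hot = "ku"  [terminal]
24. n13.pre = 11  [terminal]
25. n14.sig = -5  [terminal]
26. n11.sig = false  [C.val > -6]
27. n16.lab = "mp"  [terminal]
28. n15.hot = "qmp"  ["q" ++ b.lab]
29. n15.env = 26  [len(b.lab) + 24]
30. n9.depth = 25  [E.env - 1]
31. n17.pre = 14  [(if C.key then S.wid else C.val) + 21]
32. n18.pre = -8  [D₀.pre * 2 - 36]
33. n19.sig = 18  [terminal]
34. n18.sig = "vm"  ["vm"]
35. n18.cnt = false  [false]
36. n17.sig = "rz"  ["rz"]
37. n17.cnt = false  [D₁.cnt == true]
38. n1.sig = true  [B.depth == 25]
39. n0.off = 5  [5]
40. n0.wid = -8  [S.val - 2]
41. n0.depth = "nu"  ["nu"]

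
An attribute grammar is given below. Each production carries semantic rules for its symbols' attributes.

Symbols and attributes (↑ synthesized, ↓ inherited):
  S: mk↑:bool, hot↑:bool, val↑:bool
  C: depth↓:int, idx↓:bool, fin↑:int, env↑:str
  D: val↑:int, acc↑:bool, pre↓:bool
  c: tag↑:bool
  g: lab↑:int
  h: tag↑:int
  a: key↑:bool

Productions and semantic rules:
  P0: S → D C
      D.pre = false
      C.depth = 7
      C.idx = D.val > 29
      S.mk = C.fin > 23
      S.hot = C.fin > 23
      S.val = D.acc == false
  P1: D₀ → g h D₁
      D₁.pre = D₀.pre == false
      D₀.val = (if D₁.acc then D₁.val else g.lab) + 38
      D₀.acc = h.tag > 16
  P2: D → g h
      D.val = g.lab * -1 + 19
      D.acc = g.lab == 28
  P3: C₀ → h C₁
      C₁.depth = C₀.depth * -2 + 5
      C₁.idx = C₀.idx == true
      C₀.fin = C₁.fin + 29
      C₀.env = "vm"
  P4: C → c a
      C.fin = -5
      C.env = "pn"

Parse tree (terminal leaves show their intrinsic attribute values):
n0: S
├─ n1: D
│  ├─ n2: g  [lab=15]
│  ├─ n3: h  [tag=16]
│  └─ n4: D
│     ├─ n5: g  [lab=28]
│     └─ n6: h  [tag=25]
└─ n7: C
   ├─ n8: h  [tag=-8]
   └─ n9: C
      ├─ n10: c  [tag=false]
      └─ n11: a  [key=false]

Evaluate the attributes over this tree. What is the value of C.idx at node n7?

false

1. n1.pre = false  [false]
2. n2.lab = 15  [terminal]
3. n3.tag = 16  [terminal]
4. n4.pre = true  [D₀.pre == false]
5. n5.lab = 28  [terminal]
6. n6.tag = 25  [terminal]
7. n4.val = -9  [g.lab * -1 + 19]
8. n4.acc = true  [g.lab == 28]
9. n1.val = 29  [(if D₁.acc then D₁.val else g.lab) + 38]
10. n1.acc = false  [h.tag > 16]
11. n7.depth = 7  [7]
12. n7.idx = false  [D.val > 29]
13. n8.tag = -8  [terminal]
14. n9.depth = -9  [C₀.depth * -2 + 5]
15. n9.idx = false  [C₀.idx == true]
16. n10.tag = false  [terminal]
17. n11.key = false  [terminal]
18. n9.fin = -5  [-5]
19. n9.env = "pn"  ["pn"]
20. n7.fin = 24  [C₁.fin + 29]
21. n7.env = "vm"  ["vm"]
22. n0.mk = true  [C.fin > 23]
23. n0.hot = true  [C.fin > 23]
24. n0.val = true  [D.acc == false]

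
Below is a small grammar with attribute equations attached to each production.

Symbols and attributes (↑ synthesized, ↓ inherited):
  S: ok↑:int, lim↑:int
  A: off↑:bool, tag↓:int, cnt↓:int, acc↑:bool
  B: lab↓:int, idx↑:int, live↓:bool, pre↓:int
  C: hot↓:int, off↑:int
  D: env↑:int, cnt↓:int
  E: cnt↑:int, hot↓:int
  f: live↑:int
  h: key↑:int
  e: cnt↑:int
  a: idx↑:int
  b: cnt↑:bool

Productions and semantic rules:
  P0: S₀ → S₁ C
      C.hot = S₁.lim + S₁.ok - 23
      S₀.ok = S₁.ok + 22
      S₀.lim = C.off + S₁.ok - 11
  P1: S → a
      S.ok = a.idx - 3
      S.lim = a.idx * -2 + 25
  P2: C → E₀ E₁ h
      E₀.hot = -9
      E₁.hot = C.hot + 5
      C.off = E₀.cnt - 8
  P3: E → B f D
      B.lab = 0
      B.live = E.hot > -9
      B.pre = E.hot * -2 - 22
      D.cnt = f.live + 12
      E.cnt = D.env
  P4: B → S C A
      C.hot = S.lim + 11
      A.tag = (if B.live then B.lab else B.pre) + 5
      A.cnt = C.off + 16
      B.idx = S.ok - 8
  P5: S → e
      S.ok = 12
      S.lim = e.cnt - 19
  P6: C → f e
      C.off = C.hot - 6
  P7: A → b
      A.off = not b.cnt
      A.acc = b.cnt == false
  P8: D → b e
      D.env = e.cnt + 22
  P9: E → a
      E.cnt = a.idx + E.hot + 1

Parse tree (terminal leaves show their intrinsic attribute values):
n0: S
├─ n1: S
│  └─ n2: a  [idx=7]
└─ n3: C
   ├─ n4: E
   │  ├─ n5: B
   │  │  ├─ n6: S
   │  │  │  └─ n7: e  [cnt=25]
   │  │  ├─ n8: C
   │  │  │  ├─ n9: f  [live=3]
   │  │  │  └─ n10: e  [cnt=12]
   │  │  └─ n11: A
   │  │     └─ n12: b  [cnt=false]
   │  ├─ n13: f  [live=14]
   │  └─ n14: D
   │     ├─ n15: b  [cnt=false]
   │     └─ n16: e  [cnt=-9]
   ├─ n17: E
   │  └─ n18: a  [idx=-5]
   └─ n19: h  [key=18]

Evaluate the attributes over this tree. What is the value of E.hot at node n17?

-3

1. n2.idx = 7  [terminal]
2. n1.ok = 4  [a.idx - 3]
3. n1.lim = 11  [a.idx * -2 + 25]
4. n3.hot = -8  [S₁.lim + S₁.ok - 23]
5. n4.hot = -9  [-9]
6. n5.lab = 0  [0]
7. n5.live = false  [E.hot > -9]
8. n5.pre = -4  [E.hot * -2 - 22]
9. n7.cnt = 25  [terminal]
10. n6.ok = 12  [12]
11. n6.lim = 6  [e.cnt - 19]
12. n8.hot = 17  [S.lim + 11]
13. n9.live = 3  [terminal]
14. n10.cnt = 12  [terminal]
15. n8.off = 11  [C.hot - 6]
16. n11.tag = 1  [(if B.live then B.lab else B.pre) + 5]
17. n11.cnt = 27  [C.off + 16]
18. n12.cnt = false  [terminal]
19. n11.off = true  [not b.cnt]
20. n11.acc = true  [b.cnt == false]
21. n5.idx = 4  [S.ok - 8]
22. n13.live = 14  [terminal]
23. n14.cnt = 26  [f.live + 12]
24. n15.cnt = false  [terminal]
25. n16.cnt = -9  [terminal]
26. n14.env = 13  [e.cnt + 22]
27. n4.cnt = 13  [D.env]
28. n17.hot = -3  [C.hot + 5]
29. n18.idx = -5  [terminal]
30. n17.cnt = -7  [a.idx + E.hot + 1]
31. n19.key = 18  [terminal]
32. n3.off = 5  [E₀.cnt - 8]
33. n0.ok = 26  [S₁.ok + 22]
34. n0.lim = -2  [C.off + S₁.ok - 11]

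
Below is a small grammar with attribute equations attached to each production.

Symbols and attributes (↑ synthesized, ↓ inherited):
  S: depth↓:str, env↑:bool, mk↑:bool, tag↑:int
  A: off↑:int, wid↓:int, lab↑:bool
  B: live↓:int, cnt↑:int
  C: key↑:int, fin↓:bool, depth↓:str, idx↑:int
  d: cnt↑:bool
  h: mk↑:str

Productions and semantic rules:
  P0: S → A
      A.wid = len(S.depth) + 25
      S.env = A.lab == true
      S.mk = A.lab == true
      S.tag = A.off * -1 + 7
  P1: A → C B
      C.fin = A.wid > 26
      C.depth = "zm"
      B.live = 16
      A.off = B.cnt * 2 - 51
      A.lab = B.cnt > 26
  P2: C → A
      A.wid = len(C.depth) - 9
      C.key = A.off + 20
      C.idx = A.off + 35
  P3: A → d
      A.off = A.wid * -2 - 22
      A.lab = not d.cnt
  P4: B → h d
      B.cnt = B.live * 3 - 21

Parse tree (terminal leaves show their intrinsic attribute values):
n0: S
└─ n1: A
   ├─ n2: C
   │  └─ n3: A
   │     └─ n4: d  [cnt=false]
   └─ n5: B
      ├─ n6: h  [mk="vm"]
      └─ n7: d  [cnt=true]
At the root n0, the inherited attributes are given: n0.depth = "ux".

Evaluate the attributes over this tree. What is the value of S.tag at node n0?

4

1. n0.depth = "ux"  [given at root]
2. n1.wid = 27  [len(S.depth) + 25]
3. n2.fin = true  [A.wid > 26]
4. n2.depth = "zm"  ["zm"]
5. n3.wid = -7  [len(C.depth) - 9]
6. n4.cnt = false  [terminal]
7. n3.off = -8  [A.wid * -2 - 22]
8. n3.lab = true  [not d.cnt]
9. n2.key = 12  [A.off + 20]
10. n2.idx = 27  [A.off + 35]
11. n5.live = 16  [16]
12. n6.mk = "vm"  [terminal]
13. n7.cnt = true  [terminal]
14. n5.cnt = 27  [B.live * 3 - 21]
15. n1.off = 3  [B.cnt * 2 - 51]
16. n1.lab = true  [B.cnt > 26]
17. n0.env = true  [A.lab == true]
18. n0.mk = true  [A.lab == true]
19. n0.tag = 4  [A.off * -1 + 7]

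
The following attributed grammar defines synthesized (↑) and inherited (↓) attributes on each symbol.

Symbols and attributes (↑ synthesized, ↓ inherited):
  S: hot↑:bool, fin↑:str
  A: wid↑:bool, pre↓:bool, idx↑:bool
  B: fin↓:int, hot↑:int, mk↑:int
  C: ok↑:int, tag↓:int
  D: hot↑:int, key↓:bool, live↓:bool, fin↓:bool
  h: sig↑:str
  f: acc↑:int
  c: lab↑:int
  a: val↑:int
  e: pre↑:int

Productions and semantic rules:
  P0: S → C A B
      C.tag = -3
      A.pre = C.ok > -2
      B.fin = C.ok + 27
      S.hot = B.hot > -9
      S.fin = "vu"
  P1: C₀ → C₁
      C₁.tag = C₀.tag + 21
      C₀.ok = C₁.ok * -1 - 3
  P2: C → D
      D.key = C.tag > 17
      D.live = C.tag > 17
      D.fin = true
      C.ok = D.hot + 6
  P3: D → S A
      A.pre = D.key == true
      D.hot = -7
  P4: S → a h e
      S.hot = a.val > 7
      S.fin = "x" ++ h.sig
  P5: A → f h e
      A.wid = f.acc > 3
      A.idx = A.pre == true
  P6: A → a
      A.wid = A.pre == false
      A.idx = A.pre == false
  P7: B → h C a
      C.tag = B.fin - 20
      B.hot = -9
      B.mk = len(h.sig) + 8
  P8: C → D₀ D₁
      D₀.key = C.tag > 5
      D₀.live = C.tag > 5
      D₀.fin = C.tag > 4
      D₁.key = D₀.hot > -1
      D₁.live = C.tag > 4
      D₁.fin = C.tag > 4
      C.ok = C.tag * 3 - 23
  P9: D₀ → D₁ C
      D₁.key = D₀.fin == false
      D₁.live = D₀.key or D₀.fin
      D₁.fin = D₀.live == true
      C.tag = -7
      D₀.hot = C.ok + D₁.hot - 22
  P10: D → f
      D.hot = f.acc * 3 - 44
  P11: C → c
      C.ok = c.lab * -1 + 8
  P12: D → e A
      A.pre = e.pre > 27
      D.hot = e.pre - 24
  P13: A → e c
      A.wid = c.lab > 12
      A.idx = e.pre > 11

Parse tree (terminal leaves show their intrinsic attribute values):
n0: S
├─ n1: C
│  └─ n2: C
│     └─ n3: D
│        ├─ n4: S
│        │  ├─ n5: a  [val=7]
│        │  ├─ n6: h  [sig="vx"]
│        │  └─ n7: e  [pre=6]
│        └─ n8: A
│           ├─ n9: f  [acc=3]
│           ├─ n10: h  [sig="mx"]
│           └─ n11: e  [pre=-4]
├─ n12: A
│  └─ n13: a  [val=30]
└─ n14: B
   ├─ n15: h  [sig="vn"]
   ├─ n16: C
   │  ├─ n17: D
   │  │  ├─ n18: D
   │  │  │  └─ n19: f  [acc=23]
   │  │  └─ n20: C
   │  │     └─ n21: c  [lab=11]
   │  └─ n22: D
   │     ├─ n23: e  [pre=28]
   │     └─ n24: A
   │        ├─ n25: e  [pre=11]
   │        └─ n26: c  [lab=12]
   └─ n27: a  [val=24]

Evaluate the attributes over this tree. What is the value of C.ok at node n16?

-8

1. n1.tag = -3  [-3]
2. n2.tag = 18  [C₀.tag + 21]
3. n3.key = true  [C.tag > 17]
4. n3.live = true  [C.tag > 17]
5. n3.fin = true  [true]
6. n5.val = 7  [terminal]
7. n6.sig = "vx"  [terminal]
8. n7.pre = 6  [terminal]
9. n4.hot = false  [a.val > 7]
10. n4.fin = "xvx"  ["x" ++ h.sig]
11. n8.pre = true  [D.key == true]
12. n9.acc = 3  [terminal]
13. n10.sig = "mx"  [terminal]
14. n11.pre = -4  [terminal]
15. n8.wid = false  [f.acc > 3]
16. n8.idx = true  [A.pre == true]
17. n3.hot = -7  [-7]
18. n2.ok = -1  [D.hot + 6]
19. n1.ok = -2  [C₁.ok * -1 - 3]
20. n12.pre = false  [C.ok > -2]
21. n13.val = 30  [terminal]
22. n12.wid = true  [A.pre == false]
23. n12.idx = true  [A.pre == false]
24. n14.fin = 25  [C.ok + 27]
25. n15.sig = "vn"  [terminal]
26. n16.tag = 5  [B.fin - 20]
27. n17.key = false  [C.tag > 5]
28. n17.live = false  [C.tag > 5]
29. n17.fin = true  [C.tag > 4]
30. n18.key = false  [D₀.fin == false]
31. n18.live = true  [D₀.key or D₀.fin]
32. n18.fin = false  [D₀.live == true]
33. n19.acc = 23  [terminal]
34. n18.hot = 25  [f.acc * 3 - 44]
35. n20.tag = -7  [-7]
36. n21.lab = 11  [terminal]
37. n20.ok = -3  [c.lab * -1 + 8]
38. n17.hot = 0  [C.ok + D₁.hot - 22]
39. n22.key = true  [D₀.hot > -1]
40. n22.live = true  [C.tag > 4]
41. n22.fin = true  [C.tag > 4]
42. n23.pre = 28  [terminal]
43. n24.pre = true  [e.pre > 27]
44. n25.pre = 11  [terminal]
45. n26.lab = 12  [terminal]
46. n24.wid = false  [c.lab > 12]
47. n24.idx = false  [e.pre > 11]
48. n22.hot = 4  [e.pre - 24]
49. n16.ok = -8  [C.tag * 3 - 23]
50. n27.val = 24  [terminal]
51. n14.hot = -9  [-9]
52. n14.mk = 10  [len(h.sig) + 8]
53. n0.hot = false  [B.hot > -9]
54. n0.fin = "vu"  ["vu"]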